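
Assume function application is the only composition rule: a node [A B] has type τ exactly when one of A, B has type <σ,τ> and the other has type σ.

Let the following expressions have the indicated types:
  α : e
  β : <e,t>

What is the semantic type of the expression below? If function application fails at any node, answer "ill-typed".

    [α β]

At [α β], β : <e,t> takes α : e, giving t.

t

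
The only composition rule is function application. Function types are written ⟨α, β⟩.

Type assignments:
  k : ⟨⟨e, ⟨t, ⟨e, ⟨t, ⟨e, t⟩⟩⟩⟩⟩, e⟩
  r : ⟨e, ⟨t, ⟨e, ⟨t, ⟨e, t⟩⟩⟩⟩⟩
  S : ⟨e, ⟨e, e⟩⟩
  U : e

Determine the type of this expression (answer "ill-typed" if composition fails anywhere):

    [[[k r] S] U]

e

[k r]: ⟨⟨e, ⟨t, ⟨e, ⟨t, ⟨e, t⟩⟩⟩⟩⟩, e⟩ applied to ⟨e, ⟨t, ⟨e, ⟨t, ⟨e, t⟩⟩⟩⟩⟩ yields e.
[[k r] S]: ⟨e, ⟨e, e⟩⟩ applied to e yields ⟨e, e⟩.
[[[k r] S] U]: ⟨e, e⟩ applied to e yields e.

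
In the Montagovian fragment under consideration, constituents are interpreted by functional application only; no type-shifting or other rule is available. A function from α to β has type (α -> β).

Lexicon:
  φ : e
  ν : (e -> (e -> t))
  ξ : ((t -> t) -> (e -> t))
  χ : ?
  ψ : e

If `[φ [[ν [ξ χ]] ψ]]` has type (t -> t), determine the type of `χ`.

For [φ [[ν [ξ χ]] ψ]] to have type (t -> t) with φ of type e, [[ν [ξ χ]] ψ] must be the function: [[ν [ξ χ]] ψ] : (e -> (t -> t)).
For [[ν [ξ χ]] ψ] to have type (e -> (t -> t)) with ψ of type e, [ν [ξ χ]] must be the function: [ν [ξ χ]] : (e -> (e -> (t -> t))).
For [ν [ξ χ]] to have type (e -> (e -> (t -> t))) with ν of type (e -> (e -> t)), [ξ χ] must be the function: [ξ χ] : ((e -> (e -> t)) -> (e -> (e -> (t -> t)))).
For [ξ χ] to have type ((e -> (e -> t)) -> (e -> (e -> (t -> t)))) with ξ of type ((t -> t) -> (e -> t)), χ must be the function: χ : (((t -> t) -> (e -> t)) -> ((e -> (e -> t)) -> (e -> (e -> (t -> t))))).

(((t -> t) -> (e -> t)) -> ((e -> (e -> t)) -> (e -> (e -> (t -> t)))))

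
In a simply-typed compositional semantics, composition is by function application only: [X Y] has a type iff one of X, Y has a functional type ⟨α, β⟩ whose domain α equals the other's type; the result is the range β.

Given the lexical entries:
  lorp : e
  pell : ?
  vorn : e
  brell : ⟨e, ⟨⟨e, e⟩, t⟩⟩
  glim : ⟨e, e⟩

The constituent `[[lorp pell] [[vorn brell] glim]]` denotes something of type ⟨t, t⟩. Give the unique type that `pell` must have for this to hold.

[[lorp pell] [[vorn brell] glim]] is required to be ⟨t, t⟩. [[vorn brell] glim] : t cannot yield ⟨t, t⟩ as functor, so [lorp pell] : ⟨t, ⟨t, t⟩⟩.
[lorp pell] is required to be ⟨t, ⟨t, t⟩⟩. lorp : e cannot yield ⟨t, ⟨t, t⟩⟩ as functor, so pell : ⟨e, ⟨t, ⟨t, t⟩⟩⟩.

⟨e, ⟨t, ⟨t, t⟩⟩⟩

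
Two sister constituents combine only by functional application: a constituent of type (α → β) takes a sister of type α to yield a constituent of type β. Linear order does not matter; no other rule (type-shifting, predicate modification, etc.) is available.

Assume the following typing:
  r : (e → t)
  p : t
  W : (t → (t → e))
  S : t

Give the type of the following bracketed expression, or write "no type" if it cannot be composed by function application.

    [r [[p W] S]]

[p W]: W is (t → (t → e)), p is t; result (t → e).
[[p W] S]: [p W] is (t → e), S is t; result e.
[r [[p W] S]]: r is (e → t), [[p W] S] is e; result t.

t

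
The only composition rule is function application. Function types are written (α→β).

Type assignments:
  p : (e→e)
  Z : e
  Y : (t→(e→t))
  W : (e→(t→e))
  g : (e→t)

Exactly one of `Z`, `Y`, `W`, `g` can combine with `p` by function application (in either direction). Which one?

Z — combines: p : (e→e) takes Z : e as argument, giving e.
Y : (t→(e→t)) — no; p wants e, and Y wants t.
W : (e→(t→e)) — no; p wants e, and W wants e.
g : (e→t) — no; p wants e, and g wants e.

Z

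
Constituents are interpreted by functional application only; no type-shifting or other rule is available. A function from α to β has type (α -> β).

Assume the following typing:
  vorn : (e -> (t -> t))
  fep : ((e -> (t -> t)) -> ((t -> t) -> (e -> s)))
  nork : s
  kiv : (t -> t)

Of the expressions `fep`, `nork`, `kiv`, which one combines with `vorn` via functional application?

fep

fep — combines: fep : ((e -> (t -> t)) -> ((t -> t) -> (e -> s))) takes vorn : (e -> (t -> t)) as argument, giving ((t -> t) -> (e -> s)).
nork : s — neither side's domain matches the other.
kiv : (t -> t) — neither side's domain matches the other.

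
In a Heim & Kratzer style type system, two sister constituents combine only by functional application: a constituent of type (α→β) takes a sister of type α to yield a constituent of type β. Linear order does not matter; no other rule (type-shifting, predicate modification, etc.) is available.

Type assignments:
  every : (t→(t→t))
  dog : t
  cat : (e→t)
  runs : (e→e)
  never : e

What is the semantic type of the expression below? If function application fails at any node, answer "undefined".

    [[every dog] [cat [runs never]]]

t

[every dog]: every is (t→(t→t)), dog is t; result (t→t).
[runs never]: runs is (e→e), never is e; result e.
[cat [runs never]]: cat is (e→t), [runs never] is e; result t.
[[every dog] [cat [runs never]]]: [every dog] is (t→t), [cat [runs never]] is t; result t.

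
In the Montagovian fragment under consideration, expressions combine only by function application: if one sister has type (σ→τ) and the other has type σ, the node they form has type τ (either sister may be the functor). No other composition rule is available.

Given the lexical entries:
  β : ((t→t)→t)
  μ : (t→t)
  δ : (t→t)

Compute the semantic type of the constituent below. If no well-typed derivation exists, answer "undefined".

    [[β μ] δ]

t

[β μ]: ((t→t)→t) applied to (t→t) yields t.
[[β μ] δ]: (t→t) applied to t yields t.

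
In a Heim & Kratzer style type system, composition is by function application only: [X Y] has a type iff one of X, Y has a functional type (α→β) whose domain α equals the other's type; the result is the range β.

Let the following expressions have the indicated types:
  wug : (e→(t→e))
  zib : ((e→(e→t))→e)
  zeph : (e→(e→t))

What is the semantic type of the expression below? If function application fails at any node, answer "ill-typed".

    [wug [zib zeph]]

At [zib zeph], zib : ((e→(e→t))→e) takes zeph : (e→(e→t)), giving e.
At [wug [zib zeph]], wug : (e→(t→e)) takes [zib zeph] : e, giving (t→e).

(t→e)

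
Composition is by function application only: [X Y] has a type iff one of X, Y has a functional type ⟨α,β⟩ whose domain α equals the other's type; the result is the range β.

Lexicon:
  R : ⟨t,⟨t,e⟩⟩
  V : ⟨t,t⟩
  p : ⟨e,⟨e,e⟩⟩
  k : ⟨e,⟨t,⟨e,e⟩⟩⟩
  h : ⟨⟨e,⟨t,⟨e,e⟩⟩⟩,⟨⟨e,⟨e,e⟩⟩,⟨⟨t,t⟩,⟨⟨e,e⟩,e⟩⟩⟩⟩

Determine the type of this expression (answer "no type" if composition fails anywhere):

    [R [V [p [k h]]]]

[k h]: h is ⟨⟨e,⟨t,⟨e,e⟩⟩⟩,⟨⟨e,⟨e,e⟩⟩,⟨⟨t,t⟩,⟨⟨e,e⟩,e⟩⟩⟩⟩, k is ⟨e,⟨t,⟨e,e⟩⟩⟩; result ⟨⟨e,⟨e,e⟩⟩,⟨⟨t,t⟩,⟨⟨e,e⟩,e⟩⟩⟩.
[p [k h]]: [k h] is ⟨⟨e,⟨e,e⟩⟩,⟨⟨t,t⟩,⟨⟨e,e⟩,e⟩⟩⟩, p is ⟨e,⟨e,e⟩⟩; result ⟨⟨t,t⟩,⟨⟨e,e⟩,e⟩⟩.
[V [p [k h]]]: [p [k h]] is ⟨⟨t,t⟩,⟨⟨e,e⟩,e⟩⟩, V is ⟨t,t⟩; result ⟨⟨e,e⟩,e⟩.
At [R [V [p [k h]]]]: neither ⟨t,⟨t,e⟩⟩ nor ⟨⟨e,e⟩,e⟩ can take the other as argument; the node is ill-typed.

no type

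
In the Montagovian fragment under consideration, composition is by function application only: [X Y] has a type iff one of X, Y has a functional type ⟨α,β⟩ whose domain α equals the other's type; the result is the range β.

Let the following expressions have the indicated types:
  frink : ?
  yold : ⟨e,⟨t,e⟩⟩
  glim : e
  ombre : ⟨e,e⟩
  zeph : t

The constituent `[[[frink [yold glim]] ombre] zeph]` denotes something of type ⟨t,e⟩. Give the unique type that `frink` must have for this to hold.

⟨⟨t,e⟩,⟨⟨e,e⟩,⟨t,⟨t,e⟩⟩⟩⟩

[[[frink [yold glim]] ombre] zeph] must have type ⟨t,e⟩. The sister zeph has type t; that is not a function onto ⟨t,e⟩, so [[frink [yold glim]] ombre] must be the functor, of type ⟨t,⟨t,e⟩⟩.
[[frink [yold glim]] ombre] must have type ⟨t,⟨t,e⟩⟩. The sister ombre has type ⟨e,e⟩; that is not a function onto ⟨t,⟨t,e⟩⟩, so [frink [yold glim]] must be the functor, of type ⟨⟨e,e⟩,⟨t,⟨t,e⟩⟩⟩.
[frink [yold glim]] must have type ⟨⟨e,e⟩,⟨t,⟨t,e⟩⟩⟩. The sister [yold glim] has type ⟨t,e⟩; that is not a function onto ⟨⟨e,e⟩,⟨t,⟨t,e⟩⟩⟩, so frink must be the functor, of type ⟨⟨t,e⟩,⟨⟨e,e⟩,⟨t,⟨t,e⟩⟩⟩⟩.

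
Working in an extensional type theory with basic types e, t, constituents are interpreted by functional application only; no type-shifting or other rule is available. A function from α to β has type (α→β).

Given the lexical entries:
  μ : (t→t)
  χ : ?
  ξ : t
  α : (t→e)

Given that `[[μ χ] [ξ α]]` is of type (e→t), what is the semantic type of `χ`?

For [[μ χ] [ξ α]] to have type (e→t) with [ξ α] of type e, [μ χ] must be the function: [μ χ] : (e→(e→t)).
For [μ χ] to have type (e→(e→t)) with μ of type (t→t), χ must be the function: χ : ((t→t)→(e→(e→t))).

((t→t)→(e→(e→t)))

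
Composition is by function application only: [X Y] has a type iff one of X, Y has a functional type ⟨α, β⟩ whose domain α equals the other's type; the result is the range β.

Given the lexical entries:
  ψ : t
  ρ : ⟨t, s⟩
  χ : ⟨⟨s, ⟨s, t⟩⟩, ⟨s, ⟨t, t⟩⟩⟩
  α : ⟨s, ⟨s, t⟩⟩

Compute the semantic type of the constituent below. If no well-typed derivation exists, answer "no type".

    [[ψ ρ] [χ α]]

⟨t, t⟩

At [ψ ρ], ρ : ⟨t, s⟩ takes ψ : t, giving s.
At [χ α], χ : ⟨⟨s, ⟨s, t⟩⟩, ⟨s, ⟨t, t⟩⟩⟩ takes α : ⟨s, ⟨s, t⟩⟩, giving ⟨s, ⟨t, t⟩⟩.
At [[ψ ρ] [χ α]], [χ α] : ⟨s, ⟨t, t⟩⟩ takes [ψ ρ] : s, giving ⟨t, t⟩.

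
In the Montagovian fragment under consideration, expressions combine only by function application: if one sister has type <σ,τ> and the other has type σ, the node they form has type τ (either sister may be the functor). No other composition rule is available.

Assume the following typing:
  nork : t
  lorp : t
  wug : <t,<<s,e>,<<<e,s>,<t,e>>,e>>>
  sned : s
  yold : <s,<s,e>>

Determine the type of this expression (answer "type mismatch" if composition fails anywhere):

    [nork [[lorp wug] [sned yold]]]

type mismatch

[lorp wug]: functor wug : <t,<<s,e>,<<<e,s>,<t,e>>,e>>>, argument lorp : t; result <<s,e>,<<<e,s>,<t,e>>,e>>.
[sned yold]: functor yold : <s,<s,e>>, argument sned : s; result <s,e>.
[[lorp wug] [sned yold]]: functor [lorp wug] : <<s,e>,<<<e,s>,<t,e>>,e>>, argument [sned yold] : <s,e>; result <<<e,s>,<t,e>>,e>.
At [nork [[lorp wug] [sned yold]]]: neither t nor <<<e,s>,<t,e>>,e> can take the other as argument; the node is ill-typed.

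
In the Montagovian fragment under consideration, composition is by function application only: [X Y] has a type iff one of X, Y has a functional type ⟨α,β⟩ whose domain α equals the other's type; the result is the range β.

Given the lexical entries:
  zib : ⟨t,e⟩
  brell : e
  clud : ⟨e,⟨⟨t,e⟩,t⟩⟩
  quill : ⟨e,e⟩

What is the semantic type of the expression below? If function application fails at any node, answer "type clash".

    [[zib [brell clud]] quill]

[brell clud]: clud is ⟨e,⟨⟨t,e⟩,t⟩⟩, brell is e; result ⟨⟨t,e⟩,t⟩.
[zib [brell clud]]: [brell clud] is ⟨⟨t,e⟩,t⟩, zib is ⟨t,e⟩; result t.
[[zib [brell clud]] quill]: t and ⟨e,e⟩ cannot combine by function application — type clash.

type clash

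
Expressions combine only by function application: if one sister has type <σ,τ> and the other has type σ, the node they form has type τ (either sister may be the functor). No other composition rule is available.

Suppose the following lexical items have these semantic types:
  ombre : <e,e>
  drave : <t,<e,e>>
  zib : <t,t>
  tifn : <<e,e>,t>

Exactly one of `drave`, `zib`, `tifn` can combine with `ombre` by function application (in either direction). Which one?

drave : <t,<e,e>> — neither side's domain matches the other.
zib : <t,t> — neither side's domain matches the other.
tifn — combines: tifn : <<e,e>,t> takes ombre : <e,e> as argument, giving t.

tifn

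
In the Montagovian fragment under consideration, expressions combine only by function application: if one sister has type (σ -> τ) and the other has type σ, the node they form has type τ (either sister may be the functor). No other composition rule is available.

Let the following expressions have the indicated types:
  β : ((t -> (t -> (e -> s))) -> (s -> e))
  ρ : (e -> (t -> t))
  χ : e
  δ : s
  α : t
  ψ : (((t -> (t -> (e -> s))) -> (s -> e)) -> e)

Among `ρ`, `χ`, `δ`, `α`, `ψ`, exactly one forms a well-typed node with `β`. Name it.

ψ

ρ : (e -> (t -> t)) — β needs (t -> (t -> (e -> s))); ρ needs e; neither fits.
χ : e — β needs (t -> (t -> (e -> s))); χ needs nothing (atomic); neither fits.
δ : s — β needs (t -> (t -> (e -> s))); δ needs nothing (atomic); neither fits.
α : t — β needs (t -> (t -> (e -> s))); α needs nothing (atomic); neither fits.
ψ — combines: ψ : (((t -> (t -> (e -> s))) -> (s -> e)) -> e) takes β : ((t -> (t -> (e -> s))) -> (s -> e)) as argument, giving e.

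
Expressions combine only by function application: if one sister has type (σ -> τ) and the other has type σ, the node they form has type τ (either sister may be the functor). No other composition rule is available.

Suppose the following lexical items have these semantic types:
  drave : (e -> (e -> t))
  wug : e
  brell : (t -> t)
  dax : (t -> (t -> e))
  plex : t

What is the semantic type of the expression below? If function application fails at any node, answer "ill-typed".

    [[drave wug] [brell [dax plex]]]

ill-typed

[drave wug] — drave of type (e -> (e -> t)) combines with wug of type e: type (e -> t).
[dax plex] — dax of type (t -> (t -> e)) combines with plex of type t: type (t -> e).
[brell [dax plex]]: (t -> t) with (t -> e) — neither is a function whose domain matches the other; composition fails here.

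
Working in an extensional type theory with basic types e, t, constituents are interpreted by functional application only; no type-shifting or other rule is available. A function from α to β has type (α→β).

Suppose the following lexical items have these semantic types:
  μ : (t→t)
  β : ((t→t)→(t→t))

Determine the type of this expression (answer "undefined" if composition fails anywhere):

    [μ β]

[μ β]: β is ((t→t)→(t→t)), μ is (t→t); result (t→t).

(t→t)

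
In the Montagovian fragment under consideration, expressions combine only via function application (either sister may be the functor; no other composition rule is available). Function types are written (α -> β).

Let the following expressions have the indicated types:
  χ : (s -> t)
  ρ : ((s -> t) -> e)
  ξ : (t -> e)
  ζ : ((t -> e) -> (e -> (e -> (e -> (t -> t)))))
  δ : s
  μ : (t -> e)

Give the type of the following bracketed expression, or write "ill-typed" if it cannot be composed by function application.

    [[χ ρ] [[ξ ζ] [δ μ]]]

[χ ρ]: ρ is ((s -> t) -> e), χ is (s -> t); result e.
[ξ ζ]: ζ is ((t -> e) -> (e -> (e -> (e -> (t -> t))))), ξ is (t -> e); result (e -> (e -> (e -> (t -> t)))).
[δ μ]: s and (t -> e) cannot combine by function application — type clash.

ill-typed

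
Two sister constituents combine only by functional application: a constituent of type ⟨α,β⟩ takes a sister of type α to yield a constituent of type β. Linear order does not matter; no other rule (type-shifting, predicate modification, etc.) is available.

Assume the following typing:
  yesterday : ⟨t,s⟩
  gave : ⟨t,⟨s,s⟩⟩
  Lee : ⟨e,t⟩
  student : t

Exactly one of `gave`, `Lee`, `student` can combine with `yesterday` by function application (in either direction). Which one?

student

gave : ⟨t,⟨s,s⟩⟩ — does not combine with yesterday.
Lee : ⟨e,t⟩ — does not combine with yesterday.
student — combines: yesterday : ⟨t,s⟩ takes student : t as argument, giving s.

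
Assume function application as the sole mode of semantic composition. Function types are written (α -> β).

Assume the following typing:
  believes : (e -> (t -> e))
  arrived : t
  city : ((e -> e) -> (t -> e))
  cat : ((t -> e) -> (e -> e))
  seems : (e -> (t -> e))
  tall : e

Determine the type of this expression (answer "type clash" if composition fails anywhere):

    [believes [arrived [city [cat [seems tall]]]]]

[seems tall]: (e -> (t -> e)) applied to e yields (t -> e).
[cat [seems tall]]: ((t -> e) -> (e -> e)) applied to (t -> e) yields (e -> e).
[city [cat [seems tall]]]: ((e -> e) -> (t -> e)) applied to (e -> e) yields (t -> e).
[arrived [city [cat [seems tall]]]]: (t -> e) applied to t yields e.
[believes [arrived [city [cat [seems tall]]]]]: (e -> (t -> e)) applied to e yields (t -> e).

(t -> e)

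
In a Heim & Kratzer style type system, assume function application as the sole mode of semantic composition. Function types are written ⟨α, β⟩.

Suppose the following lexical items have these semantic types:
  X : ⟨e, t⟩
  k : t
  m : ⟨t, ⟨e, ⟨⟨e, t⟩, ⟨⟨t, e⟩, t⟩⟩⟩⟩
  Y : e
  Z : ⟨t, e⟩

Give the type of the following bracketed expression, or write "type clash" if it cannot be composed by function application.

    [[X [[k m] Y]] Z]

t

At [k m], m : ⟨t, ⟨e, ⟨⟨e, t⟩, ⟨⟨t, e⟩, t⟩⟩⟩⟩ takes k : t, giving ⟨e, ⟨⟨e, t⟩, ⟨⟨t, e⟩, t⟩⟩⟩.
At [[k m] Y], [k m] : ⟨e, ⟨⟨e, t⟩, ⟨⟨t, e⟩, t⟩⟩⟩ takes Y : e, giving ⟨⟨e, t⟩, ⟨⟨t, e⟩, t⟩⟩.
At [X [[k m] Y]], [[k m] Y] : ⟨⟨e, t⟩, ⟨⟨t, e⟩, t⟩⟩ takes X : ⟨e, t⟩, giving ⟨⟨t, e⟩, t⟩.
At [[X [[k m] Y]] Z], [X [[k m] Y]] : ⟨⟨t, e⟩, t⟩ takes Z : ⟨t, e⟩, giving t.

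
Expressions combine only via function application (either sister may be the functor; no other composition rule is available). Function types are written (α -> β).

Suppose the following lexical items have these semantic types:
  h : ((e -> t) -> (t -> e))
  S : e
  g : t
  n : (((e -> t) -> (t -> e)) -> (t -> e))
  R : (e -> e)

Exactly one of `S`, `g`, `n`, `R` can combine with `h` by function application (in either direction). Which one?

S : e — h needs (e -> t); S needs nothing (atomic); neither fits.
g : t — h needs (e -> t); g needs nothing (atomic); neither fits.
n — combines: n : (((e -> t) -> (t -> e)) -> (t -> e)) takes h : ((e -> t) -> (t -> e)) as argument, giving (t -> e).
R : (e -> e) — h needs (e -> t); R needs e; neither fits.

n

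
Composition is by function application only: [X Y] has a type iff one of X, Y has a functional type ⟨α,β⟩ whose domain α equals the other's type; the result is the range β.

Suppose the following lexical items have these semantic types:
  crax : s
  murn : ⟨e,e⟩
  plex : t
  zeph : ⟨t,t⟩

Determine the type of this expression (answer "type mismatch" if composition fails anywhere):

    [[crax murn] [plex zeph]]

type mismatch

[crax murn]: s and ⟨e,e⟩ cannot combine by function application — type clash.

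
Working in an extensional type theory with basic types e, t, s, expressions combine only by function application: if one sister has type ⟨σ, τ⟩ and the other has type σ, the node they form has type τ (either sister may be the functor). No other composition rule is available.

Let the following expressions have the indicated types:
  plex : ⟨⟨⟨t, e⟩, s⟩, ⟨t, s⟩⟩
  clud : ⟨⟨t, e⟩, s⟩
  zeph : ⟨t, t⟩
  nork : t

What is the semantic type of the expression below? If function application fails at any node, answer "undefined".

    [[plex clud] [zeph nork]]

s

At [plex clud], plex : ⟨⟨⟨t, e⟩, s⟩, ⟨t, s⟩⟩ takes clud : ⟨⟨t, e⟩, s⟩, giving ⟨t, s⟩.
At [zeph nork], zeph : ⟨t, t⟩ takes nork : t, giving t.
At [[plex clud] [zeph nork]], [plex clud] : ⟨t, s⟩ takes [zeph nork] : t, giving s.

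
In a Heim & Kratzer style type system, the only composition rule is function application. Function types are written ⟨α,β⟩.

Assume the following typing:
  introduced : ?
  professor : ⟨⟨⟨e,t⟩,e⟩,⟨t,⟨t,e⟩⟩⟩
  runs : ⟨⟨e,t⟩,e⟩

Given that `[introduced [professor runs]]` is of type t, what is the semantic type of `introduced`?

⟨⟨t,⟨t,e⟩⟩,t⟩

[introduced [professor runs]] is required to be t. [professor runs] : ⟨t,⟨t,e⟩⟩ cannot yield t as functor, so introduced : ⟨⟨t,⟨t,e⟩⟩,t⟩.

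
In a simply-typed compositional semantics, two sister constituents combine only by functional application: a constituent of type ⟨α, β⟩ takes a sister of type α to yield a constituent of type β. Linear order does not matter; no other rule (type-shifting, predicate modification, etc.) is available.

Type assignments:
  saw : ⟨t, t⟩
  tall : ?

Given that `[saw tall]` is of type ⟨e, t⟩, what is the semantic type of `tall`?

For [saw tall] to have type ⟨e, t⟩ with saw of type ⟨t, t⟩, tall must be the function: tall : ⟨⟨t, t⟩, ⟨e, t⟩⟩.

⟨⟨t, t⟩, ⟨e, t⟩⟩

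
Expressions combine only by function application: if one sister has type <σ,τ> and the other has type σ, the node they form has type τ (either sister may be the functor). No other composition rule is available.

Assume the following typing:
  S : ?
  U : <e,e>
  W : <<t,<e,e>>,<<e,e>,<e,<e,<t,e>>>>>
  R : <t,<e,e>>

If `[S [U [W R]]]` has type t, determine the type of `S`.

<<e,<e,<t,e>>>,t>

[S [U [W R]]] must have type t. The sister [U [W R]] has type <e,<e,<t,e>>>; that is not a function onto t, so S must be the functor, of type <<e,<e,<t,e>>>,t>.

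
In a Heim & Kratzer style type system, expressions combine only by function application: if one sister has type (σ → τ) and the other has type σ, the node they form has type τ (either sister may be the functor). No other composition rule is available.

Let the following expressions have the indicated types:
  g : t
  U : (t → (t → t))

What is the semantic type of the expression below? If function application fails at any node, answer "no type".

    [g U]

(t → t)

[g U] — U of type (t → (t → t)) combines with g of type t: type (t → t).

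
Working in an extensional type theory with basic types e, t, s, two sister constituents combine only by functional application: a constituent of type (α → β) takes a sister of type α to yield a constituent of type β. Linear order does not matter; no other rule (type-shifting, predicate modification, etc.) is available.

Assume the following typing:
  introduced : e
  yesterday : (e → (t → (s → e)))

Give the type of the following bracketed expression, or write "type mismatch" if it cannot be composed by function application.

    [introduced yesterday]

[introduced yesterday]: functor yesterday : (e → (t → (s → e))), argument introduced : e; result (t → (s → e)).

(t → (s → e))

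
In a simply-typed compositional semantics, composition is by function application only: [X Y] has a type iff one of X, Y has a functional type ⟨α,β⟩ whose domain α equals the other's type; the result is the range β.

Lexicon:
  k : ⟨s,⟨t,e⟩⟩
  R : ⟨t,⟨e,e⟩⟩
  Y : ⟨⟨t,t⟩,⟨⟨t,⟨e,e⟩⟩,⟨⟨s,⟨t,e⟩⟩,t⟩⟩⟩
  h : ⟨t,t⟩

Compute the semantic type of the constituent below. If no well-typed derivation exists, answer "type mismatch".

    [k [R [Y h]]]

At [Y h], Y : ⟨⟨t,t⟩,⟨⟨t,⟨e,e⟩⟩,⟨⟨s,⟨t,e⟩⟩,t⟩⟩⟩ takes h : ⟨t,t⟩, giving ⟨⟨t,⟨e,e⟩⟩,⟨⟨s,⟨t,e⟩⟩,t⟩⟩.
At [R [Y h]], [Y h] : ⟨⟨t,⟨e,e⟩⟩,⟨⟨s,⟨t,e⟩⟩,t⟩⟩ takes R : ⟨t,⟨e,e⟩⟩, giving ⟨⟨s,⟨t,e⟩⟩,t⟩.
At [k [R [Y h]]], [R [Y h]] : ⟨⟨s,⟨t,e⟩⟩,t⟩ takes k : ⟨s,⟨t,e⟩⟩, giving t.

t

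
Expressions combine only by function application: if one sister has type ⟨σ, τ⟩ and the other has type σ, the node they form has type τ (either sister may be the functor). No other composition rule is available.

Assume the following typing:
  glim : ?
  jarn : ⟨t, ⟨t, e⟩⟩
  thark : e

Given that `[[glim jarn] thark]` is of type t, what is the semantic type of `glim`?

⟨⟨t, ⟨t, e⟩⟩, ⟨e, t⟩⟩

[[glim jarn] thark] must have type t. The sister thark has type e; that is not a function onto t, so [glim jarn] must be the functor, of type ⟨e, t⟩.
[glim jarn] must have type ⟨e, t⟩. The sister jarn has type ⟨t, ⟨t, e⟩⟩; that is not a function onto ⟨e, t⟩, so glim must be the functor, of type ⟨⟨t, ⟨t, e⟩⟩, ⟨e, t⟩⟩.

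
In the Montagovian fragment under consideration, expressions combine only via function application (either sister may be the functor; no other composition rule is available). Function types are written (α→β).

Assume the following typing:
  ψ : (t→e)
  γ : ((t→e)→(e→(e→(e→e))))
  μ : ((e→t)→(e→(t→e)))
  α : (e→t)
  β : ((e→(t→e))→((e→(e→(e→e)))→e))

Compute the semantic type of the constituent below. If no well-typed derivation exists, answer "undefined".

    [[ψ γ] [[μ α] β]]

[ψ γ]: functor γ : ((t→e)→(e→(e→(e→e)))), argument ψ : (t→e); result (e→(e→(e→e))).
[μ α]: functor μ : ((e→t)→(e→(t→e))), argument α : (e→t); result (e→(t→e)).
[[μ α] β]: functor β : ((e→(t→e))→((e→(e→(e→e)))→e)), argument [μ α] : (e→(t→e)); result ((e→(e→(e→e)))→e).
[[ψ γ] [[μ α] β]]: functor [[μ α] β] : ((e→(e→(e→e)))→e), argument [ψ γ] : (e→(e→(e→e))); result e.

e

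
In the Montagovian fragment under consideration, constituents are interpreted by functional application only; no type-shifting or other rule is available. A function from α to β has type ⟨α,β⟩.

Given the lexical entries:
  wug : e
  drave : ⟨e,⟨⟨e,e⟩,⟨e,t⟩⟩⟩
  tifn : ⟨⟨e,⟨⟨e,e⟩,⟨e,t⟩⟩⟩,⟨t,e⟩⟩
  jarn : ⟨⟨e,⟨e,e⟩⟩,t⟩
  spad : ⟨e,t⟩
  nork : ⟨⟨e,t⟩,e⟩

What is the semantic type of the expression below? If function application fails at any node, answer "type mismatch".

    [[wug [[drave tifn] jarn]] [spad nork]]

type mismatch

[drave tifn]: tifn is ⟨⟨e,⟨⟨e,e⟩,⟨e,t⟩⟩⟩,⟨t,e⟩⟩, drave is ⟨e,⟨⟨e,e⟩,⟨e,t⟩⟩⟩; result ⟨t,e⟩.
[[drave tifn] jarn]: ⟨t,e⟩ and ⟨⟨e,⟨e,e⟩⟩,t⟩ cannot combine by function application — type clash.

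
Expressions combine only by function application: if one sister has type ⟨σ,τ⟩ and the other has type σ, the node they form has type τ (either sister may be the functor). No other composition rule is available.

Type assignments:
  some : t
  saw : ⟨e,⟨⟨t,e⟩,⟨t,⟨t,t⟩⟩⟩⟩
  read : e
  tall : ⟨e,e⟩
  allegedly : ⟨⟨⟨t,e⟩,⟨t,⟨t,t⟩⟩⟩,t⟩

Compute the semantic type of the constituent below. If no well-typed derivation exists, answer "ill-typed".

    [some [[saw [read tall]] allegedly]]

ill-typed

[read tall]: tall is ⟨e,e⟩, read is e; result e.
[saw [read tall]]: saw is ⟨e,⟨⟨t,e⟩,⟨t,⟨t,t⟩⟩⟩⟩, [read tall] is e; result ⟨⟨t,e⟩,⟨t,⟨t,t⟩⟩⟩.
[[saw [read tall]] allegedly]: allegedly is ⟨⟨⟨t,e⟩,⟨t,⟨t,t⟩⟩⟩,t⟩, [saw [read tall]] is ⟨⟨t,e⟩,⟨t,⟨t,t⟩⟩⟩; result t.
[some [[saw [read tall]] allegedly]]: t with t — neither is a function whose domain matches the other; composition fails here.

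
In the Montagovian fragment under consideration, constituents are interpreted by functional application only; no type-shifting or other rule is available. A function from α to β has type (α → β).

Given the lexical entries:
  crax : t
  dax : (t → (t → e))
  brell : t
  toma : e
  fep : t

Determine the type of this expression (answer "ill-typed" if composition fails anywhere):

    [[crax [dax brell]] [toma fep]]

[dax brell]: (t → (t → e)) applied to t yields (t → e).
[crax [dax brell]]: (t → e) applied to t yields e.
At [toma fep]: neither e nor t can take the other as argument; the node is ill-typed.

ill-typed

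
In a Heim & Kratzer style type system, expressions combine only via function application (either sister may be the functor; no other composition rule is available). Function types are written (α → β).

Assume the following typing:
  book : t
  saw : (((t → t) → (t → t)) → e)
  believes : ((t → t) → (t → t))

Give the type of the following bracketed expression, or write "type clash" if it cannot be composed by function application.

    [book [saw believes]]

type clash

At [saw believes], saw : (((t → t) → (t → t)) → e) takes believes : ((t → t) → (t → t)), giving e.
At [book [saw believes]]: neither t nor e can take the other as argument; the node is ill-typed.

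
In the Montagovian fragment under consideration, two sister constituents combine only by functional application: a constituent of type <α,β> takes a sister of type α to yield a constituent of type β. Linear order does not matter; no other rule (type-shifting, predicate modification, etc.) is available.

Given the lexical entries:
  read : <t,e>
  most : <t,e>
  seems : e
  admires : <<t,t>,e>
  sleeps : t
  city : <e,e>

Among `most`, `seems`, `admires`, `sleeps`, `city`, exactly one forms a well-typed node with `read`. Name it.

most : <t,e> — read needs t; most needs t; neither fits.
seems : e — read needs t; seems needs nothing (atomic); neither fits.
admires : <<t,t>,e> — read needs t; admires needs <t,t>; neither fits.
sleeps — combines: read : <t,e> takes sleeps : t as argument, giving e.
city : <e,e> — read needs t; city needs e; neither fits.

sleeps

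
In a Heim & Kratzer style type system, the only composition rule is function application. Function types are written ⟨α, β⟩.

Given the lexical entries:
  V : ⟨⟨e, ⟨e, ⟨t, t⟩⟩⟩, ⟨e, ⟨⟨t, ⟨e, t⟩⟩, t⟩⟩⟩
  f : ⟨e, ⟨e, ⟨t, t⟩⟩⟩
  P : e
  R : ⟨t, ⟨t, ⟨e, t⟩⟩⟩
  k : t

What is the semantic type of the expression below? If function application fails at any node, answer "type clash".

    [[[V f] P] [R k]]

[V f]: ⟨⟨e, ⟨e, ⟨t, t⟩⟩⟩, ⟨e, ⟨⟨t, ⟨e, t⟩⟩, t⟩⟩⟩ applied to ⟨e, ⟨e, ⟨t, t⟩⟩⟩ yields ⟨e, ⟨⟨t, ⟨e, t⟩⟩, t⟩⟩.
[[V f] P]: ⟨e, ⟨⟨t, ⟨e, t⟩⟩, t⟩⟩ applied to e yields ⟨⟨t, ⟨e, t⟩⟩, t⟩.
[R k]: ⟨t, ⟨t, ⟨e, t⟩⟩⟩ applied to t yields ⟨t, ⟨e, t⟩⟩.
[[[V f] P] [R k]]: ⟨⟨t, ⟨e, t⟩⟩, t⟩ applied to ⟨t, ⟨e, t⟩⟩ yields t.

t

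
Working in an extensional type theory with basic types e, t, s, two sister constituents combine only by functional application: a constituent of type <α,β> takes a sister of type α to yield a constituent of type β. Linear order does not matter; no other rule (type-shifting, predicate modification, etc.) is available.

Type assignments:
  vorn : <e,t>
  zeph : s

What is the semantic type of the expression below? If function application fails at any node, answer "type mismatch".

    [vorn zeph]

[vorn zeph]: <e,t> with s — neither is a function whose domain matches the other; composition fails here.

type mismatch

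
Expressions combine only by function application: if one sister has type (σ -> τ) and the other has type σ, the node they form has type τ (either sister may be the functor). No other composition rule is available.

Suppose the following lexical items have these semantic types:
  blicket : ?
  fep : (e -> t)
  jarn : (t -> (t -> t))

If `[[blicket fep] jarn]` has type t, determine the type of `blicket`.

At [[blicket fep] jarn] (required: t): jarn is (t -> (t -> t)), which is not a function with range t; hence [blicket fep] is the functor — type ((t -> (t -> t)) -> t).
At [blicket fep] (required: ((t -> (t -> t)) -> t)): fep is (e -> t), which is not a function with range ((t -> (t -> t)) -> t); hence blicket is the functor — type ((e -> t) -> ((t -> (t -> t)) -> t)).

((e -> t) -> ((t -> (t -> t)) -> t))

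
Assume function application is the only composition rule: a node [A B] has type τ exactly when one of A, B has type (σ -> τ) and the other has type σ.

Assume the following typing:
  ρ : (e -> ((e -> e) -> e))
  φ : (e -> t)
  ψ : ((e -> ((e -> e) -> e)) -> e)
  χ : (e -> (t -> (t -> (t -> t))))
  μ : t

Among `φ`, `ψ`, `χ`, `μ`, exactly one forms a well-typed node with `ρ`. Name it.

φ : (e -> t) — neither side's domain matches the other.
ψ — combines: ψ : ((e -> ((e -> e) -> e)) -> e) takes ρ : (e -> ((e -> e) -> e)) as argument, giving e.
χ : (e -> (t -> (t -> (t -> t)))) — neither side's domain matches the other.
μ : t — neither side's domain matches the other.

ψ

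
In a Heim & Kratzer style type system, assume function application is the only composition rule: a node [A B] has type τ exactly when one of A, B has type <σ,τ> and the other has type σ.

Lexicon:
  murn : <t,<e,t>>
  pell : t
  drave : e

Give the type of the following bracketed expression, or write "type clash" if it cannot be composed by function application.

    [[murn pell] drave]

t

[murn pell]: murn is <t,<e,t>>, pell is t; result <e,t>.
[[murn pell] drave]: [murn pell] is <e,t>, drave is e; result t.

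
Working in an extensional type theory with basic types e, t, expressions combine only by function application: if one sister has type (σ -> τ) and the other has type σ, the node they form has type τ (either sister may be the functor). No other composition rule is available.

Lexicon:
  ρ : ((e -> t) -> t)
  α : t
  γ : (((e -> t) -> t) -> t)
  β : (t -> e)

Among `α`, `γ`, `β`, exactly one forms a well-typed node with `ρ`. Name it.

α : t — ρ needs (e -> t); α needs nothing (atomic); neither fits.
γ — combines: γ : (((e -> t) -> t) -> t) takes ρ : ((e -> t) -> t) as argument, giving t.
β : (t -> e) — ρ needs (e -> t); β needs t; neither fits.

γ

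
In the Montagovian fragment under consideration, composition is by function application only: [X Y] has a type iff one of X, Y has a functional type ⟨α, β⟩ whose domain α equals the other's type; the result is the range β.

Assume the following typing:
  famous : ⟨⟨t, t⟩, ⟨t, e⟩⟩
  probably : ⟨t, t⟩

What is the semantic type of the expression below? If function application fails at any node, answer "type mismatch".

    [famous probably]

⟨t, e⟩

[famous probably]: functor famous : ⟨⟨t, t⟩, ⟨t, e⟩⟩, argument probably : ⟨t, t⟩; result ⟨t, e⟩.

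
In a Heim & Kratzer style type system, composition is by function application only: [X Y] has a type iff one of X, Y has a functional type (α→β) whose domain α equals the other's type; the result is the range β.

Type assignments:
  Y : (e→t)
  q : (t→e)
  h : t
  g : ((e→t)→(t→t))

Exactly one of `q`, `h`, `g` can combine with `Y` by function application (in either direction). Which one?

q : (t→e) — no; Y wants e, and q wants t.
h : t — no; Y wants e, and h wants nothing (atomic).
g — combines: g : ((e→t)→(t→t)) takes Y : (e→t) as argument, giving (t→t).

g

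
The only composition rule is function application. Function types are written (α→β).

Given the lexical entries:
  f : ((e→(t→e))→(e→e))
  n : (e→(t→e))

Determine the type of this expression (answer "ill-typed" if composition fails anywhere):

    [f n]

[f n]: ((e→(t→e))→(e→e)) applied to (e→(t→e)) yields (e→e).

(e→e)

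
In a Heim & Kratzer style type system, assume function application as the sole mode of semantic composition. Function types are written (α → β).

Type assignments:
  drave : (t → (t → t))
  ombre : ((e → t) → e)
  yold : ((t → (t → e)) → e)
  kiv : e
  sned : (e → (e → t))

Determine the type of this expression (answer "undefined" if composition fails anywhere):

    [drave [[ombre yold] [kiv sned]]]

[ombre yold]: ((e → t) → e) with ((t → (t → e)) → e) — neither is a function whose domain matches the other; composition fails here.

undefined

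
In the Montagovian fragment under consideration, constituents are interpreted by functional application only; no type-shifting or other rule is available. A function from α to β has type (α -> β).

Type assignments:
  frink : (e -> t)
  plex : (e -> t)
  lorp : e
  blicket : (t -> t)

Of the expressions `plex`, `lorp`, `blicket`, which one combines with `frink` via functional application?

plex : (e -> t) — frink needs e; plex needs e; neither fits.
lorp — combines: frink : (e -> t) takes lorp : e as argument, giving t.
blicket : (t -> t) — frink needs e; blicket needs t; neither fits.

lorp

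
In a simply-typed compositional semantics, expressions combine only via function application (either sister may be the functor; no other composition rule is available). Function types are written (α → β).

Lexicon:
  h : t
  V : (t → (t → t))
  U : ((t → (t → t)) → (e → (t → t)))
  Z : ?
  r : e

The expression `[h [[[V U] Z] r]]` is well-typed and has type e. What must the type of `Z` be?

For [h [[[V U] Z] r]] to have type e with h of type t, [[[V U] Z] r] must be the function: [[[V U] Z] r] : (t → e).
For [[[V U] Z] r] to have type (t → e) with r of type e, [[V U] Z] must be the function: [[V U] Z] : (e → (t → e)).
For [[V U] Z] to have type (e → (t → e)) with [V U] of type (e → (t → t)), Z must be the function: Z : ((e → (t → t)) → (e → (t → e))).

((e → (t → t)) → (e → (t → e)))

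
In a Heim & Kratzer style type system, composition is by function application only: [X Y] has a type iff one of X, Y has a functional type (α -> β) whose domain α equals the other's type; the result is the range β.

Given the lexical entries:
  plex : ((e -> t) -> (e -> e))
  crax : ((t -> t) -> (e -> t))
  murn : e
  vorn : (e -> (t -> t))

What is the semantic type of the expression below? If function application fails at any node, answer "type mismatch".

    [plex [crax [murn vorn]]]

[murn vorn]: vorn is (e -> (t -> t)), murn is e; result (t -> t).
[crax [murn vorn]]: crax is ((t -> t) -> (e -> t)), [murn vorn] is (t -> t); result (e -> t).
[plex [crax [murn vorn]]]: plex is ((e -> t) -> (e -> e)), [crax [murn vorn]] is (e -> t); result (e -> e).

(e -> e)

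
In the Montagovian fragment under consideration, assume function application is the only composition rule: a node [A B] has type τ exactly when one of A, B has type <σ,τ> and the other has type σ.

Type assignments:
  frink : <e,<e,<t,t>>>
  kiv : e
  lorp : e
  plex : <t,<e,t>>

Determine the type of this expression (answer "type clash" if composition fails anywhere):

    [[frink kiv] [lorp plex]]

type clash

At [frink kiv], frink : <e,<e,<t,t>>> takes kiv : e, giving <e,<t,t>>.
At [lorp plex]: neither e nor <t,<e,t>> can take the other as argument; the node is ill-typed.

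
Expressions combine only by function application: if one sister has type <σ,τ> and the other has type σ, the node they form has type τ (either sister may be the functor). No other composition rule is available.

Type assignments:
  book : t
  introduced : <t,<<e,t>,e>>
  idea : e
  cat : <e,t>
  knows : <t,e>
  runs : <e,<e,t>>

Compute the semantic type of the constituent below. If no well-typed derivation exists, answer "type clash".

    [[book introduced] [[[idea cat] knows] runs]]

e

[book introduced]: functor introduced : <t,<<e,t>,e>>, argument book : t; result <<e,t>,e>.
[idea cat]: functor cat : <e,t>, argument idea : e; result t.
[[idea cat] knows]: functor knows : <t,e>, argument [idea cat] : t; result e.
[[[idea cat] knows] runs]: functor runs : <e,<e,t>>, argument [[idea cat] knows] : e; result <e,t>.
[[book introduced] [[[idea cat] knows] runs]]: functor [book introduced] : <<e,t>,e>, argument [[[idea cat] knows] runs] : <e,t>; result e.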